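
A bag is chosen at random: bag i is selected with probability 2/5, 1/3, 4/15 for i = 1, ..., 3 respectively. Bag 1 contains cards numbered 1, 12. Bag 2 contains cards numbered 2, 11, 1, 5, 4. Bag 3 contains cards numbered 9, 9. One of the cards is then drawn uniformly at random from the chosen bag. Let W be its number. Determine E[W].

98/15

E[W | bag 1] = (1+12)/2 = 13/2.
E[W | bag 2] = (2+11+1+5+4)/5 = 23/5.
E[W | bag 3] = (9+9)/2 = 9.
By the law of total expectation,
E[W] = (2/5)·(13/2) + (1/3)·(23/5) + (4/15)·(9) = 98/15.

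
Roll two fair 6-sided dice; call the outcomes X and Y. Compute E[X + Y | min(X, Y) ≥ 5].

11

Outcomes with min(X, Y) ≥ 5: (5,5), (5,6), (6,5), (6,6), each with probability 1/36.
E[X + Y | min(X, Y) ≥ 5] = (10 + 11 + 11 + 12) / 4 = 11.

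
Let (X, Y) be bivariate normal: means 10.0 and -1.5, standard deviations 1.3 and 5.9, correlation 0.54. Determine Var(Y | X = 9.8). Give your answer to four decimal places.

For a bivariate normal, Var(Y | X=x) = σ_Y²(1 − ρ²).
Var(Y | X=9.8) = (5.9)²·(1 − (0.54)²) = 34.81·0.7084 = 24.6594.

24.6594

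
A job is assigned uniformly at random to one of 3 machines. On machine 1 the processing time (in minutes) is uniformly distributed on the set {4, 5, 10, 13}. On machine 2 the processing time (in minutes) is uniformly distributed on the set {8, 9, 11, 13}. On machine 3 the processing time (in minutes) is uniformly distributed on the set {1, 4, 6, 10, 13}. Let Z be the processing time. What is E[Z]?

E[Z | machine 1] = (4+5+10+13)/4 = 8.
E[Z | machine 2] = (8+9+11+13)/4 = 41/4.
E[Z | machine 3] = (1+4+6+10+13)/5 = 34/5.
E[Z] = (1/3)·(8) + (1/3)·(41/4) + (1/3)·(34/5) = 167/20.

167/20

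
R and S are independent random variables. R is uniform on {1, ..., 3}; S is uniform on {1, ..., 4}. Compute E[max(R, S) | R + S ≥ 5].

P(R + S ≥ 5) = 1/2.
Summing max(R,S)·P(x,y) over outcomes with R + S ≥ 5 gives 7/4.
E[max(R, S) | R + S ≥ 5] = (7/4) / (1/2) = 7/2.

7/2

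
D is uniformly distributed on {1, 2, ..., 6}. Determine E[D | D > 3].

5

Given D > 3, D is equally likely to be any of {4, 5, 6}.
E[D | D > 3] = (4 + 5 + 6) / 3 = 5.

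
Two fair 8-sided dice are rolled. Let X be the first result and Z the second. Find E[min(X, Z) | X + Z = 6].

P(X + Z = 6) = 5/64.
Summing min(X,Z)·P(x,y) over outcomes with X + Z = 6 gives 9/64.
E[min(X, Z) | X + Z = 6] = (9/64) / (5/64) = 9/5.

9/5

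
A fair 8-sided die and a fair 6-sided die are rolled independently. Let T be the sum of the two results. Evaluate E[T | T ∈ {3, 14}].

P(T ∈ {3, 14}) = 1/16.
Σ over the event: 3·1/24 + 14·1/48 = 5/12.
E[T | T ∈ {3, 14}] = (5/12) / (1/16) = 20/3.

20/3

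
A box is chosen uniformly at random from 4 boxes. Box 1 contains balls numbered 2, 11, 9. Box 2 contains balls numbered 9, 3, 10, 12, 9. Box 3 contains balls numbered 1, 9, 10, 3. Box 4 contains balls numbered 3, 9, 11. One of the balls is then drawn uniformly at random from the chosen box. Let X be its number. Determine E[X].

587/80

E[X | box 1] = (2+11+9)/3 = 22/3.
E[X | box 2] = (9+3+10+12+9)/5 = 43/5.
E[X | box 3] = (1+9+10+3)/4 = 23/4.
E[X | box 4] = (3+9+11)/3 = 23/3.
E[X] = (1/4)·(22/3) + (1/4)·(43/5) + (1/4)·(23/4) + (1/4)·(23/3) = 587/80.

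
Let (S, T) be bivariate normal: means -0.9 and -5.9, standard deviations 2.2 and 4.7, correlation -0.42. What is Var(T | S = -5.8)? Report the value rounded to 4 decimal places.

The conditional variance in a bivariate normal is σ_T²(1 − ρ²), independent of x.
Var(T | S=-5.8) = (4.7)²·(1 − (-0.42)²) = 22.09·0.8236 = 18.1933.

18.1933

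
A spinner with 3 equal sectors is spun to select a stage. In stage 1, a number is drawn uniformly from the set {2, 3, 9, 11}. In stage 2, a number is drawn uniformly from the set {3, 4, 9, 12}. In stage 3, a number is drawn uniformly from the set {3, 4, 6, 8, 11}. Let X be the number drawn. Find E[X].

E[X | stage 1] = (2+3+9+11)/4 = 25/4.
E[X | stage 2] = (3+4+9+12)/4 = 7.
E[X | stage 3] = (3+4+6+8+11)/5 = 32/5.
E[X] = (1/3)·(25/4) + (1/3)·(7) + (1/3)·(32/5) = 131/20.

131/20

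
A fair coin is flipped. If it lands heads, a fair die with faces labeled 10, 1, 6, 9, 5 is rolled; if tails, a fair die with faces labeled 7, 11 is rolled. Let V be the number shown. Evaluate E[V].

E[V | heads] = (10+1+6+9+5)/5 = 31/5.
E[V | tails] = (7+11)/2 = 9.
E[V] = (1/2)·(31/5) + (1/2)·(9) = 38/5.

38/5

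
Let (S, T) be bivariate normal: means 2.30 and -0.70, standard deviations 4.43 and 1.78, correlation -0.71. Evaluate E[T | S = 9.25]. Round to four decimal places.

E[T | S=x] = μ_T + ρ(σ_T/σ_S)(x − μ_S) for jointly normal variables.
E[T | S=9.25] = -0.70 + (-0.71)·(1.78/4.43)·(9.25 − (2.30)) = -0.70 + (-0.28528)·(6.95) = -2.6827.

-2.6827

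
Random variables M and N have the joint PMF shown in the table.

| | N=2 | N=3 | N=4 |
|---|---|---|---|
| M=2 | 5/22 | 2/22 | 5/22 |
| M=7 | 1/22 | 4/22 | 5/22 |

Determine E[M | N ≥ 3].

P(N ≥ 3) = 8/11.
Summing M·P(M=x,N=y) over the conditioning event gives 7/2.
E[M | N ≥ 3] = (7/2) / (8/11) = 77/16.

77/16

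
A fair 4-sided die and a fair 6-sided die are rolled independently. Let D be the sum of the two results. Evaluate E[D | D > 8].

P(D > 8) = 1/8.
Σ over the event: 9·1/12 + 10·1/24 = 7/6.
E[D | D > 8] = (7/6) / (1/8) = 28/3.

28/3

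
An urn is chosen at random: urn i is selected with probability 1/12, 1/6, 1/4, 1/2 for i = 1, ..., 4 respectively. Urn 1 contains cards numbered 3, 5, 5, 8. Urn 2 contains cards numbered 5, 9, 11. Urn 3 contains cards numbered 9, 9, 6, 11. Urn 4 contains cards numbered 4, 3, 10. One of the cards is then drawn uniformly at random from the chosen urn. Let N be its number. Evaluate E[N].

E[N | urn 1] = (3+5+5+8)/4 = 21/4.
E[N | urn 2] = (5+9+11)/3 = 25/3.
E[N | urn 3] = (9+9+6+11)/4 = 35/4.
E[N | urn 4] = (4+3+10)/3 = 17/3.
By the law of total expectation,
E[N] = (1/12)·(21/4) + (1/6)·(25/3) + (1/4)·(35/4) + (1/2)·(17/3) = 493/72.

493/72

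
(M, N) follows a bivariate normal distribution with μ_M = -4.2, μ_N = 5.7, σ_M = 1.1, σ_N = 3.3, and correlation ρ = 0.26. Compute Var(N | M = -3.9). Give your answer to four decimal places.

For a bivariate normal, Var(N | M=x) = σ_N²(1 − ρ²).
Var(N | M=-3.9) = (3.3)²·(1 − (0.26)²) = 10.89·0.9324 = 10.1538.

10.1538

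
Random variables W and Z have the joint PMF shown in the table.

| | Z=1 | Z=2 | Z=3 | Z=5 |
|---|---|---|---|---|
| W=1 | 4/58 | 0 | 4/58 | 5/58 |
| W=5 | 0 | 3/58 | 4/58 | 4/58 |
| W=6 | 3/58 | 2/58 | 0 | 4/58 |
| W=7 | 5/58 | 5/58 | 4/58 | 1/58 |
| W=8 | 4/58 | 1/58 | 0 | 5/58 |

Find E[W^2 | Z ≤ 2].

1069/27

P(Z ≤ 2) = 27/58.
Σ W^2·P over the event = 1·(4/58) + 25·(3/58) + 36·(3/58) + 36·(2/58) + 49·(5/58) + 49·(5/58) + 64·(4/58) + 64·(1/58) = 1069/58.
E[W^2 | Z ≤ 2] = (1069/58) / (27/58) = 1069/27.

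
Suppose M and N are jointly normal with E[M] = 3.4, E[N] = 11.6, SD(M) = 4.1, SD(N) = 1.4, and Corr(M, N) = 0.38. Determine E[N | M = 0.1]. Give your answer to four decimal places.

For a bivariate normal, E[N | M=x] = μ_N + ρ·(σ_N/σ_M)·(x − μ_M).
E[N | M=0.1] = 11.6 + (0.38)·(1.4/4.1)·(0.1 − (3.4)) = 11.6 + (0.12976)·(-3.3) = 11.1718.

11.1718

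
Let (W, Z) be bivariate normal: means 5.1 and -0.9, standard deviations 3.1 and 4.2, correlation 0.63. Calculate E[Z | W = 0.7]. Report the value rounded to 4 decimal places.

-4.6556

E[Z | W=x] = μ_Z + ρ(σ_Z/σ_W)(x − μ_W) for jointly normal variables.
E[Z | W=0.7] = -0.9 + (0.63)·(4.2/3.1)·(0.7 − (5.1)) = -0.9 + (0.85355)·(-4.4) = -4.6556.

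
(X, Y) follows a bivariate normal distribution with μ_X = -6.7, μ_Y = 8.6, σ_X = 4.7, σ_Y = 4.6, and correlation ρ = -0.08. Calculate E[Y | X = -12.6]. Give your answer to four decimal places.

E[Y | X=x] = μ_Y + ρ(σ_Y/σ_X)(x − μ_X) for jointly normal variables.
E[Y | X=-12.6] = 8.6 + (-0.08)·(4.6/4.7)·(-12.6 − (-6.7)) = 8.6 + (-0.078298)·(-5.9) = 9.0620.

9.0620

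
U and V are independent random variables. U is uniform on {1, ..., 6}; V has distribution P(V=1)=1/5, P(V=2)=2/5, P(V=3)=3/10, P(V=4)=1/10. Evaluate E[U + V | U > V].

245/37

P(U > V) = 37/60.
Summing (U+V)·P(x,y) over outcomes with U > V gives 49/12.
E[U + V | U > V] = (49/12) / (37/60) = 245/37.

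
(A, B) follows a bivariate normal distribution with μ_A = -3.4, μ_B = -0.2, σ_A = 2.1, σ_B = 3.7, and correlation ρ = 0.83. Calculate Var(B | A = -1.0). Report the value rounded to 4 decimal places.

4.2590

The conditional variance in a bivariate normal is σ_B²(1 − ρ²), independent of x.
Var(B | A=-1.0) = (3.7)²·(1 − (0.83)²) = 13.69·0.3111 = 4.2590.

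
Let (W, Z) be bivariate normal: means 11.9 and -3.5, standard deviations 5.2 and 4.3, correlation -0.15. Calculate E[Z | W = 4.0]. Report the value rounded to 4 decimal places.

E[Z | W=x] = μ_Z + ρ(σ_Z/σ_W)(x − μ_W) for jointly normal variables.
E[Z | W=4.0] = -3.5 + (-0.15)·(4.3/5.2)·(4.0 − (11.9)) = -3.5 + (-0.12404)·(-7.9) = -2.5201.

-2.5201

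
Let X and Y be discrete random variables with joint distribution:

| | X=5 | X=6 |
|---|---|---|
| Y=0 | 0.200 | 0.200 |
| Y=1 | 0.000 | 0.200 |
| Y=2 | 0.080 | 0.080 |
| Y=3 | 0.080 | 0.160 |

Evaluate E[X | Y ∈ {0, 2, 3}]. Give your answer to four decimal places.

5.5500

P(Y ∈ {0, 2, 3}) = 0.800.
Σ X·P over the event = 5·(0.200) + 5·(0.080) + 5·(0.080) + 6·(0.200) + 6·(0.080) + 6·(0.160) = 4.440.
E[X | Y ∈ {0, 2, 3}] = (4.440) / (0.800) = 5.5500.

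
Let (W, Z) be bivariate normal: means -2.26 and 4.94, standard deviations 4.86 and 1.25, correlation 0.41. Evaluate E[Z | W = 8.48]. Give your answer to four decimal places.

The regression of Z on W has slope ρ·σ_Z/σ_W and passes through (μ_W, μ_Z).
E[Z | W=8.48] = 4.94 + (0.41)·(1.25/4.86)·(8.48 − (-2.26)) = 4.94 + (0.105453)·(10.74) = 6.0726.

6.0726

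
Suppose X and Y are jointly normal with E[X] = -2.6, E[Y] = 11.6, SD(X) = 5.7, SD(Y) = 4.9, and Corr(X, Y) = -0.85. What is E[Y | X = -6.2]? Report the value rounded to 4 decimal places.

For a bivariate normal, E[Y | X=x] = μ_Y + ρ·(σ_Y/σ_X)·(x − μ_X).
E[Y | X=-6.2] = 11.6 + (-0.85)·(4.9/5.7)·(-6.2 − (-2.6)) = 11.6 + (-0.7307)·(-3.6) = 14.2305.

14.2305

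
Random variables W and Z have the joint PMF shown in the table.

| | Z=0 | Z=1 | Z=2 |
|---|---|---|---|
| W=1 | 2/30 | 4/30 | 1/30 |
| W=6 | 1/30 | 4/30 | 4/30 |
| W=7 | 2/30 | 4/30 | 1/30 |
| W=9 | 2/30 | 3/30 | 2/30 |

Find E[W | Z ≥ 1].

133/23

P(Z ≥ 1) = 23/30.
Σ W·P over the event = 1·(4/30) + 1·(1/30) + 6·(4/30) + 6·(4/30) + 7·(4/30) + 7·(1/30) + 9·(3/30) + 9·(2/30) = 133/30.
E[W | Z ≥ 1] = (133/30) / (23/30) = 133/23.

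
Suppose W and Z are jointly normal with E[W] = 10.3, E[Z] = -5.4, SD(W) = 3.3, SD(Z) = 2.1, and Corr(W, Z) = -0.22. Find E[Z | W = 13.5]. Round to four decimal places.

The regression of Z on W has slope ρ·σ_Z/σ_W and passes through (μ_W, μ_Z).
E[Z | W=13.5] = -5.4 + (-0.22)·(2.1/3.3)·(13.5 − (10.3)) = -5.4 + (-0.14)·(3.2) = -5.8480.

-5.8480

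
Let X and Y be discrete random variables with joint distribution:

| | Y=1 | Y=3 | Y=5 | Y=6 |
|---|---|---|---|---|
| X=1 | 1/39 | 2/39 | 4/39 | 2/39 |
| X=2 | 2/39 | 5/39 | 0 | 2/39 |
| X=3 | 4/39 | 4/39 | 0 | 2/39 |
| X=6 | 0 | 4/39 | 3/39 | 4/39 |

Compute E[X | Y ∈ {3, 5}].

P(Y ∈ {3, 5}) = 22/39.
Σ X·P over the event = 1·(2/39) + 1·(4/39) + 2·(5/39) + 3·(4/39) + 6·(4/39) + 6·(3/39) = 70/39.
E[X | Y ∈ {3, 5}] = (70/39) / (22/39) = 35/11.

35/11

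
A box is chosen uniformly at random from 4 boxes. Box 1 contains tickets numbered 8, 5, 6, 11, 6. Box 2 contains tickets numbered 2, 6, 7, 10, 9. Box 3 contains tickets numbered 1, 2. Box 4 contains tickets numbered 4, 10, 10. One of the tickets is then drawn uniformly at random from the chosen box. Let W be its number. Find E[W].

E[W | box 1] = (8+5+6+11+6)/5 = 36/5.
E[W | box 2] = (2+6+7+10+9)/5 = 34/5.
E[W | box 3] = (1+2)/2 = 3/2.
E[W | box 4] = (4+10+10)/3 = 8.
E[W] = (1/4)·(36/5) + (1/4)·(34/5) + (1/4)·(3/2) + (1/4)·(8) = 47/8.

47/8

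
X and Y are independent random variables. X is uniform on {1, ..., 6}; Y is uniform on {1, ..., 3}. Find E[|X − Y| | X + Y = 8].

P(X + Y = 8) = 1/9.
Summing |X−Y|·P(x,y) over outcomes with X + Y = 8 gives 1/3.
E[|X − Y| | X + Y = 8] = (1/3) / (1/9) = 3.

3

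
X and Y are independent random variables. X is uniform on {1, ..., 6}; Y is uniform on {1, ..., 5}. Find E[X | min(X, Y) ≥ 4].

Outcomes with min(X, Y) ≥ 4: (4,4), (4,5), (5,4), (5,5), (6,4), (6,5), each with probability 1/30.
E[X | min(X, Y) ≥ 4] = (4 + 4 + 5 + 5 + 6 + 6) / 6 = 5.

5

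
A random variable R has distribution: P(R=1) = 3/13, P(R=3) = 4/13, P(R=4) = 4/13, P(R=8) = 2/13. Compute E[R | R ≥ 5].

8

P(R ≥ 5) = 2/13.
Σ over the event: 8·2/13 = 16/13.
E[R | R ≥ 5] = (16/13) / (2/13) = 8.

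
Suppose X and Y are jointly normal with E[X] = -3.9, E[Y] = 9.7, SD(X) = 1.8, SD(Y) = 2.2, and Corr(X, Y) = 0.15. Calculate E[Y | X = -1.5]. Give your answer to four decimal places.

10.1400

E[Y | X=x] = μ_Y + ρ(σ_Y/σ_X)(x − μ_X) for jointly normal variables.
E[Y | X=-1.5] = 9.7 + (0.15)·(2.2/1.8)·(-1.5 − (-3.9)) = 9.7 + (0.18333)·(2.4) = 10.1400.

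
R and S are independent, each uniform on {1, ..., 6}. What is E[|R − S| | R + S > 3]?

68/33

P(R + S > 3) = 11/12.
Summing |R−S|·P(x,y) over outcomes with R + S > 3 gives 17/9.
E[|R − S| | R + S > 3] = (17/9) / (11/12) = 68/33.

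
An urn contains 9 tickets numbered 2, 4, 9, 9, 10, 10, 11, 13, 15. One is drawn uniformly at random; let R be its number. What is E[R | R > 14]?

15

P(R > 14) = 1/9.
Σ over the event: 15·1/9 = 5/3.
E[R | R > 14] = (5/3) / (1/9) = 15.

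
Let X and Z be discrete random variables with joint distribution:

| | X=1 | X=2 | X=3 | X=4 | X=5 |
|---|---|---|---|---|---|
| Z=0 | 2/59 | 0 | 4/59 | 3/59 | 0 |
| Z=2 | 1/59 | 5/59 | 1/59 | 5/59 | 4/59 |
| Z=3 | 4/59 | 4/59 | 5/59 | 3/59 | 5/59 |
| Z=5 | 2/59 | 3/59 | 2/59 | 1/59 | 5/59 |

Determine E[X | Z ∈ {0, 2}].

P(Z ∈ {0, 2}) = 25/59.
Σ X·P over the event = 1·(2/59) + 1·(1/59) + 2·(5/59) + 3·(4/59) + 3·(1/59) + 4·(3/59) + 4·(5/59) + 5·(4/59) = 80/59.
E[X | Z ∈ {0, 2}] = (80/59) / (25/59) = 16/5.

16/5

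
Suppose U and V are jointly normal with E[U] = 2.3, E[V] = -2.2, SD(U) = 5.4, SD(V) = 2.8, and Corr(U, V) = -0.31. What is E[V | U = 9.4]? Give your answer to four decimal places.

E[V | U=x] = μ_V + ρ(σ_V/σ_U)(x − μ_U) for jointly normal variables.
E[V | U=9.4] = -2.2 + (-0.31)·(2.8/5.4)·(9.4 − (2.3)) = -2.2 + (-0.16074)·(7.1) = -3.3413.

-3.3413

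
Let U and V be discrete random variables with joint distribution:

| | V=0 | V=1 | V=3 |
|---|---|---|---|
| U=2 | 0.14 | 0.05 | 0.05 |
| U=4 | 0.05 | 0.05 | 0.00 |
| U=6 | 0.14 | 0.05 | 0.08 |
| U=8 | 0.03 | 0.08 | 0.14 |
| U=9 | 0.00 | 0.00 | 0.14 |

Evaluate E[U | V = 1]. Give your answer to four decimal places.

5.3913

P(V = 1) = 0.23.
Σ U·P over the event = 2·(0.05) + 4·(0.05) + 6·(0.05) + 8·(0.08) = 1.24.
E[U | V = 1] = (1.24) / (0.23) = 5.3913.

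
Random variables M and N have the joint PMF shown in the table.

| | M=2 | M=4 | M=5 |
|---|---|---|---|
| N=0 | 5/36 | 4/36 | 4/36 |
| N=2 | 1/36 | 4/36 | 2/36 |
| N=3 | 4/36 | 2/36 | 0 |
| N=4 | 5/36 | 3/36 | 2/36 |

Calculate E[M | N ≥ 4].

P(N ≥ 4) = 5/18.
Summing M·P(M=x,N=y) over the conditioning event gives 8/9.
E[M | N ≥ 4] = (8/9) / (5/18) = 16/5.

16/5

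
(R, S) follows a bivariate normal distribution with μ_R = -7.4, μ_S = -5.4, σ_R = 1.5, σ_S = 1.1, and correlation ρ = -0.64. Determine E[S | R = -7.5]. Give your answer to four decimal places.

E[S | R=x] = μ_S + ρ(σ_S/σ_R)(x − μ_R) for jointly normal variables.
E[S | R=-7.5] = -5.4 + (-0.64)·(1.1/1.5)·(-7.5 − (-7.4)) = -5.4 + (-0.46933)·(-0.1) = -5.3531.

-5.3531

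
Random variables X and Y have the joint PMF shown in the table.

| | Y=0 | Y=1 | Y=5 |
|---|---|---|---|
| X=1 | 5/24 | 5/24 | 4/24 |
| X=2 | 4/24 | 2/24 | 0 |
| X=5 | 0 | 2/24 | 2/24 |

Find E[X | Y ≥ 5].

P(Y ≥ 5) = 1/4.
Σ X·P over the event = 1·(4/24) + 5·(2/24) = 7/12.
E[X | Y ≥ 5] = (7/12) / (1/4) = 7/3.

7/3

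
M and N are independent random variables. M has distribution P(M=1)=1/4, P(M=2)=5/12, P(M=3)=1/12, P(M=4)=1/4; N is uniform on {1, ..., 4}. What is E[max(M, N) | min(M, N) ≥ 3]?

P(min(M, N) ≥ 3) = 1/6.
Summing max(M,N)·P(x,y) over outcomes with min(M, N) ≥ 3 gives 31/48.
E[max(M, N) | min(M, N) ≥ 3] = (31/48) / (1/6) = 31/8.

31/8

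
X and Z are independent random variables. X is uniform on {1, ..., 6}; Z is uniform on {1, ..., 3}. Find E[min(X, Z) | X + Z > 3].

29/15

P(X + Z > 3) = 5/6.
Summing min(X,Z)·P(x,y) over outcomes with X + Z > 3 gives 29/18.
E[min(X, Z) | X + Z > 3] = (29/18) / (5/6) = 29/15.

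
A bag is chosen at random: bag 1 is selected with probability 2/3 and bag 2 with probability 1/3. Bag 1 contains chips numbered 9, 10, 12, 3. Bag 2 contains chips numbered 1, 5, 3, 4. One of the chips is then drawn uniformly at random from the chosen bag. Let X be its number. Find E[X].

27/4

E[X | bag 1] = (9+10+12+3)/4 = 17/2.
E[X | bag 2] = (1+5+3+4)/4 = 13/4.
E[X] = (2/3)·(17/2) + (1/3)·(13/4) = 27/4.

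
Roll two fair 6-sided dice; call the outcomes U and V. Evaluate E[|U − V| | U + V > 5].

28/13

P(U + V > 5) = 13/18.
Summing |U−V|·P(x,y) over outcomes with U + V > 5 gives 14/9.
E[|U − V| | U + V > 5] = (14/9) / (13/18) = 28/13.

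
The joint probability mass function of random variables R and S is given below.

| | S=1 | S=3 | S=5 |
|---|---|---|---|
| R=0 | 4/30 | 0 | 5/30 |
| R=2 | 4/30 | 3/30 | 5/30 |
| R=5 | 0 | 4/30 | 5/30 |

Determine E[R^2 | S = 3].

16

P(S = 3) = 7/30.
Σ R^2·P over the event = 4·(3/30) + 25·(4/30) = 56/15.
E[R^2 | S = 3] = (56/15) / (7/30) = 16.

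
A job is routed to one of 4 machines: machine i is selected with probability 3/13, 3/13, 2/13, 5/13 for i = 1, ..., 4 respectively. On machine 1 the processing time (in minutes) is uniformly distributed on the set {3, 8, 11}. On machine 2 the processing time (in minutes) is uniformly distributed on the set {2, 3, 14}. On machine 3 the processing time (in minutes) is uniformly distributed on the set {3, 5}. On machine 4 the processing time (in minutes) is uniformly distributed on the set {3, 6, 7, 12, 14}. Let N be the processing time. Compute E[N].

7

E[N | machine 1] = (3+8+11)/3 = 22/3.
E[N | machine 2] = (2+3+14)/3 = 19/3.
E[N | machine 3] = (3+5)/2 = 4.
E[N | machine 4] = (3+6+7+12+14)/5 = 42/5.
E[N] = (3/13)·(22/3) + (3/13)·(19/3) + (2/13)·(4) + (5/13)·(42/5) = 7.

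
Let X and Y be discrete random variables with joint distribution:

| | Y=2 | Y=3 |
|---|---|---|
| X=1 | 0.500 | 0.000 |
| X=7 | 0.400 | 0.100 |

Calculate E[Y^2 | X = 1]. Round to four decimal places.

P(X = 1) = 0.500.
Summing Y^2·P(X=x,Y=y) over the conditioning event gives 2.000.
E[Y^2 | X = 1] = (2.000) / (0.500) = 4.0000.

4.0000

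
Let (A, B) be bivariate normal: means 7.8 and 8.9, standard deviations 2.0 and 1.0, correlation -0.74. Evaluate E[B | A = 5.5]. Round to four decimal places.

9.7510

For a bivariate normal, E[B | A=x] = μ_B + ρ·(σ_B/σ_A)·(x − μ_A).
E[B | A=5.5] = 8.9 + (-0.74)·(1.0/2.0)·(5.5 − (7.8)) = 8.9 + (-0.37)·(-2.3) = 9.7510.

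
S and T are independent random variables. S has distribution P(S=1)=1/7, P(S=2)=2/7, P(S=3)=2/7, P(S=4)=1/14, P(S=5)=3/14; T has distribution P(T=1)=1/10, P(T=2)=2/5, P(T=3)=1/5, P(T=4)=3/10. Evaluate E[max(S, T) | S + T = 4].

P(S + T = 4) = 6/35.
Summing max(S,T)·P(x,y) over outcomes with S + T = 4 gives 2/5.
E[max(S, T) | S + T = 4] = (2/5) / (6/35) = 7/3.

7/3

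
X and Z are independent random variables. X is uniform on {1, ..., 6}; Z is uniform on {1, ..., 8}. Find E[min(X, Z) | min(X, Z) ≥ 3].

P(min(X, Z) ≥ 3) = 1/2.
Summing min(X,Z)·P(x,y) over outcomes with min(X, Z) ≥ 3 gives 49/24.
E[min(X, Z) | min(X, Z) ≥ 3] = (49/24) / (1/2) = 49/12.

49/12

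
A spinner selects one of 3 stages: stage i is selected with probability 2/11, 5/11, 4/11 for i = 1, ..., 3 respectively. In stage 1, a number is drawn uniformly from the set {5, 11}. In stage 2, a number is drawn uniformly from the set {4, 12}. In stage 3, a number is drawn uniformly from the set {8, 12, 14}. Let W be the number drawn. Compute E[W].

304/33

E[W | stage 1] = (5+11)/2 = 8.
E[W | stage 2] = (4+12)/2 = 8.
E[W | stage 3] = (8+12+14)/3 = 34/3.
E[W] = (2/11)·(8) + (5/11)·(8) + (4/11)·(34/3) = 304/33.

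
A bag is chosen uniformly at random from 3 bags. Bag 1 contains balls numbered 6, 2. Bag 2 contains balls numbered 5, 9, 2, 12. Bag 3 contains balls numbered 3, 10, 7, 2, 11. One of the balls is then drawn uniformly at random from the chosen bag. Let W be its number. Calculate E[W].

E[W | bag 1] = (6+2)/2 = 4.
E[W | bag 2] = (5+9+2+12)/4 = 7.
E[W | bag 3] = (3+10+7+2+11)/5 = 33/5.
By the law of total expectation,
E[W] = (1/3)·(4) + (1/3)·(7) + (1/3)·(33/5) = 88/15.

88/15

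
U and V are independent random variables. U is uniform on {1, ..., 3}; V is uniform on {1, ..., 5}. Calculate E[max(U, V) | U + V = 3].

Outcomes with U + V = 3: (1,2), (2,1), each with probability 1/15.
E[max(U, V) | U + V = 3] = (2 + 2) / 2 = 2.

2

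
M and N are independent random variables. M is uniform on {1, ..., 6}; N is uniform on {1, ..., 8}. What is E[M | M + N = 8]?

P(M + N = 8) = 1/8.
Summing M·P(x,y) over outcomes with M + N = 8 gives 7/16.
E[M | M + N = 8] = (7/16) / (1/8) = 7/2.

7/2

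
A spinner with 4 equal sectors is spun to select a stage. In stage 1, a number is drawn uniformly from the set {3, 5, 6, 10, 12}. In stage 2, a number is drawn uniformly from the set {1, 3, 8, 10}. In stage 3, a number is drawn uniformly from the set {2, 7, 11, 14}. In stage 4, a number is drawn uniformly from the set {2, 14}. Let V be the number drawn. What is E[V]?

E[V | stage 1] = (3+5+6+10+12)/5 = 36/5.
E[V | stage 2] = (1+3+8+10)/4 = 11/2.
E[V | stage 3] = (2+7+11+14)/4 = 17/2.
E[V | stage 4] = (2+14)/2 = 8.
By the law of total expectation,
E[V] = (1/4)·(36/5) + (1/4)·(11/2) + (1/4)·(17/2) + (1/4)·(8) = 73/10.

73/10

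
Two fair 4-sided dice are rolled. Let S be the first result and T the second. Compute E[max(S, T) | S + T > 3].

45/13

P(S + T > 3) = 13/16.
Summing max(S,T)·P(x,y) over outcomes with S + T > 3 gives 45/16.
E[max(S, T) | S + T > 3] = (45/16) / (13/16) = 45/13.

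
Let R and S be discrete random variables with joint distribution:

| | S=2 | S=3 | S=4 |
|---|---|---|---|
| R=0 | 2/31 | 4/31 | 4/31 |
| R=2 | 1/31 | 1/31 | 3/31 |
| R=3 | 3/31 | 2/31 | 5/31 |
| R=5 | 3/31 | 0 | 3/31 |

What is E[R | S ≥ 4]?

12/5

P(S ≥ 4) = 15/31.
Summing R·P(R=x,S=y) over the conditioning event gives 36/31.
E[R | S ≥ 4] = (36/31) / (15/31) = 12/5.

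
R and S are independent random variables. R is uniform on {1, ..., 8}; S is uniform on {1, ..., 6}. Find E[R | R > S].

160/27

P(R > S) = 9/16.
Summing R·P(x,y) over outcomes with R > S gives 10/3.
E[R | R > S] = (10/3) / (9/16) = 160/27.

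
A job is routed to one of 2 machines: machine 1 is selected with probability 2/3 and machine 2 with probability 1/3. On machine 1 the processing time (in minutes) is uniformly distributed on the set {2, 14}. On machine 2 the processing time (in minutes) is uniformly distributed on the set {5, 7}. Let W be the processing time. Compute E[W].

E[W | machine 1] = (2+14)/2 = 8.
E[W | machine 2] = (5+7)/2 = 6.
By the law of total expectation,
E[W] = (2/3)·(8) + (1/3)·(6) = 22/3.

22/3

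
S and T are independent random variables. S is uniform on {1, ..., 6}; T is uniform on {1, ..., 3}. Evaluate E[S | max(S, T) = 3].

P(max(S, T) = 3) = 5/18.
Summing S·P(x,y) over outcomes with max(S, T) = 3 gives 2/3.
E[S | max(S, T) = 3] = (2/3) / (5/18) = 12/5.

12/5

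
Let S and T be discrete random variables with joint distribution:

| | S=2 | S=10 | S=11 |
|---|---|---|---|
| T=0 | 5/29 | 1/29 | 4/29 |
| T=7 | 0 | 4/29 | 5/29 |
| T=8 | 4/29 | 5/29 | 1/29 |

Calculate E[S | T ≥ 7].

164/19

P(T ≥ 7) = 19/29.
Summing S·P(S=x,T=y) over the conditioning event gives 164/29.
E[S | T ≥ 7] = (164/29) / (19/29) = 164/19.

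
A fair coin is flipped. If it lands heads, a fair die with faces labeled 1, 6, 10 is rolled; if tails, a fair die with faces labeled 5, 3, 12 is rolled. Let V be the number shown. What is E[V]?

E[V | heads] = (1+6+10)/3 = 17/3.
E[V | tails] = (5+3+12)/3 = 20/3.
By the law of total expectation,
E[V] = (1/2)·(17/3) + (1/2)·(20/3) = 37/6.

37/6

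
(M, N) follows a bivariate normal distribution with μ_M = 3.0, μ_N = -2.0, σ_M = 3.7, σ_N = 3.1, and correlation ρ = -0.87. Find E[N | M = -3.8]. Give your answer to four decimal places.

2.9566

For a bivariate normal, E[N | M=x] = μ_N + ρ·(σ_N/σ_M)·(x − μ_M).
E[N | M=-3.8] = -2.0 + (-0.87)·(3.1/3.7)·(-3.8 − (3.0)) = -2.0 + (-0.728919)·(-6.8) = 2.9566.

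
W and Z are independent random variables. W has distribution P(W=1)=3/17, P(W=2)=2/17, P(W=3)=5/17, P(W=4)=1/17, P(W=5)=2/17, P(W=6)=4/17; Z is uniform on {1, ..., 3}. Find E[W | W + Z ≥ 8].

P(W + Z ≥ 8) = 10/51.
Summing W·P(x,y) over outcomes with W + Z ≥ 8 gives 58/51.
E[W | W + Z ≥ 8] = (58/51) / (10/51) = 29/5.

29/5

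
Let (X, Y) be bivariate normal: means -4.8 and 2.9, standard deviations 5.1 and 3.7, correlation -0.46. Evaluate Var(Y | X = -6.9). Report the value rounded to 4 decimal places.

Var(Y | X=x) = (1 − ρ²)·σ_Y².
Var(Y | X=-6.9) = (3.7)²·(1 − (-0.46)²) = 13.69·0.7884 = 10.7932.

10.7932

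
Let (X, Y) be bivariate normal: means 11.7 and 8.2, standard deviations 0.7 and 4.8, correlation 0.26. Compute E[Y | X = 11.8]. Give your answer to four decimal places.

8.3783

E[Y | X=x] = μ_Y + ρ(σ_Y/σ_X)(x − μ_X) for jointly normal variables.
E[Y | X=11.8] = 8.2 + (0.26)·(4.8/0.7)·(11.8 − (11.7)) = 8.2 + (1.7829)·(0.1) = 8.3783.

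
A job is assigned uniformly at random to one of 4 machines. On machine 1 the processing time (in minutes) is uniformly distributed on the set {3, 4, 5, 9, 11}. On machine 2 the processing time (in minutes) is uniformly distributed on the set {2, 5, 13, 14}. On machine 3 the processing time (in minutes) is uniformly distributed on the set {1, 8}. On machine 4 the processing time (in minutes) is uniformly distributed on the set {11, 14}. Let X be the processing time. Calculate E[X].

319/40

E[X | machine 1] = (3+4+5+9+11)/5 = 32/5.
E[X | machine 2] = (2+5+13+14)/4 = 17/2.
E[X | machine 3] = (1+8)/2 = 9/2.
E[X | machine 4] = (11+14)/2 = 25/2.
By the law of total expectation,
E[X] = (1/4)·(32/5) + (1/4)·(17/2) + (1/4)·(9/2) + (1/4)·(25/2) = 319/40.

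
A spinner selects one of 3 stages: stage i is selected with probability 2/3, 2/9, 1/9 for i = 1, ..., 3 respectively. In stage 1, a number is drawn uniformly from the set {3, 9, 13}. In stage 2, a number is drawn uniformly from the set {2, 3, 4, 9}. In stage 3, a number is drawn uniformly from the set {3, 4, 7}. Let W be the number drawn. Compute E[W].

191/27

E[W | stage 1] = (3+9+13)/3 = 25/3.
E[W | stage 2] = (2+3+4+9)/4 = 9/2.
E[W | stage 3] = (3+4+7)/3 = 14/3.
E[W] = (2/3)·(25/3) + (2/9)·(9/2) + (1/9)·(14/3) = 191/27.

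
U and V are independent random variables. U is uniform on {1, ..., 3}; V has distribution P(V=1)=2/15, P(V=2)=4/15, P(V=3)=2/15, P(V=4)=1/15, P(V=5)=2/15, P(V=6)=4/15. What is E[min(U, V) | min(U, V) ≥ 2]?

61/26

P(min(U, V) ≥ 2) = 26/45.
Summing min(U,V)·P(x,y) over outcomes with min(U, V) ≥ 2 gives 61/45.
E[min(U, V) | min(U, V) ≥ 2] = (61/45) / (26/45) = 61/26.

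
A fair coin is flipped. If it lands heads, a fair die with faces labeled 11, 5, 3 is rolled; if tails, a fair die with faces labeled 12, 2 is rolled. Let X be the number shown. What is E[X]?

E[X | heads] = (11+5+3)/3 = 19/3.
E[X | tails] = (12+2)/2 = 7.
E[X] = (1/2)·(19/3) + (1/2)·(7) = 20/3.

20/3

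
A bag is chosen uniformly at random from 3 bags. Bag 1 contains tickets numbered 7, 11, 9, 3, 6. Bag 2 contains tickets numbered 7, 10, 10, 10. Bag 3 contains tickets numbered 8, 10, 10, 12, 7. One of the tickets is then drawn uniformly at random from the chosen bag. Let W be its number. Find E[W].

517/60

E[W | bag 1] = (7+11+9+3+6)/5 = 36/5.
E[W | bag 2] = (7+10+10+10)/4 = 37/4.
E[W | bag 3] = (8+10+10+12+7)/5 = 47/5.
By the law of total expectation,
E[W] = (1/3)·(36/5) + (1/3)·(37/4) + (1/3)·(47/5) = 517/60.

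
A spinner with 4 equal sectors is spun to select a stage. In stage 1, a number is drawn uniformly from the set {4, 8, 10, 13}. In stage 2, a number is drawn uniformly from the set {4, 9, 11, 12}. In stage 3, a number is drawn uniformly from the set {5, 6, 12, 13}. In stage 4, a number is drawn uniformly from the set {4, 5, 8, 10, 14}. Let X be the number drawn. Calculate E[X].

E[X | stage 1] = (4+8+10+13)/4 = 35/4.
E[X | stage 2] = (4+9+11+12)/4 = 9.
E[X | stage 3] = (5+6+12+13)/4 = 9.
E[X | stage 4] = (4+5+8+10+14)/5 = 41/5.
By the law of total expectation,
E[X] = (1/4)·(35/4) + (1/4)·(9) + (1/4)·(9) + (1/4)·(41/5) = 699/80.

699/80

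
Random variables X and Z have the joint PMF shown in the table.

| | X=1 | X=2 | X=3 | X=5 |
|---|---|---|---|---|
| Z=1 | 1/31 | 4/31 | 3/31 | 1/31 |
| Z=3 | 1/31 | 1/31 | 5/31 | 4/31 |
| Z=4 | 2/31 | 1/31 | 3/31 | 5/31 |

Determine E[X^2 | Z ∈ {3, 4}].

P(Z ∈ {3, 4}) = 22/31.
Σ X^2·P over the event = 1·(1/31) + 1·(2/31) + 4·(1/31) + 4·(1/31) + 9·(5/31) + 9·(3/31) + 25·(4/31) + 25·(5/31) = 308/31.
E[X^2 | Z ∈ {3, 4}] = (308/31) / (22/31) = 14.

14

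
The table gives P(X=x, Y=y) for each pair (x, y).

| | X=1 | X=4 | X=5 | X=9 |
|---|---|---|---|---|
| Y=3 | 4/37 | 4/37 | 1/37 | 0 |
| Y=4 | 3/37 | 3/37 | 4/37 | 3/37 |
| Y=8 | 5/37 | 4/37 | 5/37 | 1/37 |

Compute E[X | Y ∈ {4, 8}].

117/28

P(Y ∈ {4, 8}) = 28/37.
Σ X·P over the event = 1·(3/37) + 1·(5/37) + 4·(3/37) + 4·(4/37) + 5·(4/37) + 5·(5/37) + 9·(3/37) + 9·(1/37) = 117/37.
E[X | Y ∈ {4, 8}] = (117/37) / (28/37) = 117/28.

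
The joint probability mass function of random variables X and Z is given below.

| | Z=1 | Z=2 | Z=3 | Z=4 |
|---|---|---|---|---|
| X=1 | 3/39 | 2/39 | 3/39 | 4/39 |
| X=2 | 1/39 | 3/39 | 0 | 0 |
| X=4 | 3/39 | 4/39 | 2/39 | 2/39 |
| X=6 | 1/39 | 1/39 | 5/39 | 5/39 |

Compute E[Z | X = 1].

8/3

P(X = 1) = 4/13.
Σ Z·P over the event = 1·(3/39) + 2·(2/39) + 3·(3/39) + 4·(4/39) = 32/39.
E[Z | X = 1] = (32/39) / (4/13) = 8/3.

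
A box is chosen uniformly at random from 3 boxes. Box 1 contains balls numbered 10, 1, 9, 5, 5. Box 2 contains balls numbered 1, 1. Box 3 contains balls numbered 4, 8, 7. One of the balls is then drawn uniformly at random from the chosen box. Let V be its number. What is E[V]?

E[V | box 1] = (10+1+9+5+5)/5 = 6.
E[V | box 2] = (1+1)/2 = 1.
E[V | box 3] = (4+8+7)/3 = 19/3.
E[V] = (1/3)·(6) + (1/3)·(1) + (1/3)·(19/3) = 40/9.

40/9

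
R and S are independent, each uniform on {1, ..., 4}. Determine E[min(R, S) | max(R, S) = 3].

9/5

P(max(R, S) = 3) = 5/16.
Summing min(R,S)·P(x,y) over outcomes with max(R, S) = 3 gives 9/16.
E[min(R, S) | max(R, S) = 3] = (9/16) / (5/16) = 9/5.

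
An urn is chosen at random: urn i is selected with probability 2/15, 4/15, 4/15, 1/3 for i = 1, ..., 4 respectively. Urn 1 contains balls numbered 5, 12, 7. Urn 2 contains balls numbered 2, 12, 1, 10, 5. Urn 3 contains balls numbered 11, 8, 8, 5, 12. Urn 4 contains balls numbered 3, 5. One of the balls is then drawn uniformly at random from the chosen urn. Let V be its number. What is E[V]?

476/75

E[V | urn 1] = (5+12+7)/3 = 8.
E[V | urn 2] = (2+12+1+10+5)/5 = 6.
E[V | urn 3] = (11+8+8+5+12)/5 = 44/5.
E[V | urn 4] = (3+5)/2 = 4.
E[V] = (2/15)·(8) + (4/15)·(6) + (4/15)·(44/5) + (1/3)·(4) = 476/75.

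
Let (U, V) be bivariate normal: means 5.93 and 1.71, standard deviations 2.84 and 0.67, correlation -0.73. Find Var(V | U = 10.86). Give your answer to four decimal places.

0.2097

For a bivariate normal, Var(V | U=x) = σ_V²(1 − ρ²).
Var(V | U=10.86) = (0.67)²·(1 − (-0.73)²) = 0.4489·0.4671 = 0.2097.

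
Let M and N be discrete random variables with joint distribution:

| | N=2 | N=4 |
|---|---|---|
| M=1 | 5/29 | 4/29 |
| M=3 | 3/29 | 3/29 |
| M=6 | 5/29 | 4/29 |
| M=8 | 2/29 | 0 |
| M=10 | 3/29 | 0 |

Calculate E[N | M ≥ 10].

P(M ≥ 10) = 3/29.
Summing N·P(M=x,N=y) over the conditioning event gives 6/29.
E[N | M ≥ 10] = (6/29) / (3/29) = 2.

2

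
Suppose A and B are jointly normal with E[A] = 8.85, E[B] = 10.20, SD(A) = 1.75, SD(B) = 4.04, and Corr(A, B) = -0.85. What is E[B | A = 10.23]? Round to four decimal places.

For a bivariate normal, E[B | A=x] = μ_B + ρ·(σ_B/σ_A)·(x − μ_A).
E[B | A=10.23] = 10.20 + (-0.85)·(4.04/1.75)·(10.23 − (8.85)) = 10.20 + (-1.9623)·(1.38) = 7.4920.

7.4920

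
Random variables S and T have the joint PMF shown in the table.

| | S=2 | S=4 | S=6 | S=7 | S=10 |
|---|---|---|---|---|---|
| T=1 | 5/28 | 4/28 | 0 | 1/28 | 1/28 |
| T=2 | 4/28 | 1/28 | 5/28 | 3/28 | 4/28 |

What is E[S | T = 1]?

43/11

P(T = 1) = 11/28.
Σ S·P over the event = 2·(5/28) + 4·(4/28) + 7·(1/28) + 10·(1/28) = 43/28.
E[S | T = 1] = (43/28) / (11/28) = 43/11.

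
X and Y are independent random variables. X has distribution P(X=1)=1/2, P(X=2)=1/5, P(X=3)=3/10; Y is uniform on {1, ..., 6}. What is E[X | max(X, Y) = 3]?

9/4

P(max(X, Y) = 3) = 4/15.
Summing X·P(x,y) over outcomes with max(X, Y) = 3 gives 3/5.
E[X | max(X, Y) = 3] = (3/5) / (4/15) = 9/4.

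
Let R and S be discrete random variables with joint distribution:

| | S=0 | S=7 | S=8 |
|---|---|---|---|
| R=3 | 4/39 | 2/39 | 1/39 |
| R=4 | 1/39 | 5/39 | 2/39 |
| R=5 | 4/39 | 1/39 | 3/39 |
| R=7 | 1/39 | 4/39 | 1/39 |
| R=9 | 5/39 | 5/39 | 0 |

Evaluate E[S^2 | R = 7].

P(R = 7) = 2/13.
Σ S^2·P over the event = 0·(1/39) + 49·(4/39) + 64·(1/39) = 20/3.
E[S^2 | R = 7] = (20/3) / (2/13) = 130/3.

130/3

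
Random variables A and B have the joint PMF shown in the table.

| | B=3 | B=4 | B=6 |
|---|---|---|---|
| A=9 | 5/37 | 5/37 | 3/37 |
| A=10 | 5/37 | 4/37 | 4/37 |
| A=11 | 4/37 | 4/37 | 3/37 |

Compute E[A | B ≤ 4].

268/27

P(B ≤ 4) = 27/37.
Σ A·P over the event = 9·(5/37) + 9·(5/37) + 10·(5/37) + 10·(4/37) + 11·(4/37) + 11·(4/37) = 268/37.
E[A | B ≤ 4] = (268/37) / (27/37) = 268/27.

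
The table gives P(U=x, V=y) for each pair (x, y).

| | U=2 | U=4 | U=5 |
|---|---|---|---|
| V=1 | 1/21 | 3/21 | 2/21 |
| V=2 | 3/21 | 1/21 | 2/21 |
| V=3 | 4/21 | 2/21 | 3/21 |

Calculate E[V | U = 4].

P(U = 4) = 2/7.
Summing V·P(U=x,V=y) over the conditioning event gives 11/21.
E[V | U = 4] = (11/21) / (2/7) = 11/6.

11/6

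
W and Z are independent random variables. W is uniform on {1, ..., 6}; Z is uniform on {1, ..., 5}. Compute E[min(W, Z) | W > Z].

7/3

P(W > Z) = 1/2.
Summing min(W,Z)·P(x,y) over outcomes with W > Z gives 7/6.
E[min(W, Z) | W > Z] = (7/6) / (1/2) = 7/3.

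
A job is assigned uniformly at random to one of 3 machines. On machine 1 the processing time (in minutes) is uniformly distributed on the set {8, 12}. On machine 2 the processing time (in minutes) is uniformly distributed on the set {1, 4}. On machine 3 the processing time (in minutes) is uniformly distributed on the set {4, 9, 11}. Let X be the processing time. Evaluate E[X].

E[X | machine 1] = (8+12)/2 = 10.
E[X | machine 2] = (1+4)/2 = 5/2.
E[X | machine 3] = (4+9+11)/3 = 8.
By the law of total expectation,
E[X] = (1/3)·(10) + (1/3)·(5/2) + (1/3)·(8) = 41/6.

41/6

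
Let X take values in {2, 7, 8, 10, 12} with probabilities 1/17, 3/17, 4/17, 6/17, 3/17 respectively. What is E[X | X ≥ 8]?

128/13

P(X ≥ 8) = 13/17.
Σ over the event: 8·4/17 + 10·6/17 + 12·3/17 = 128/17.
E[X | X ≥ 8] = (128/17) / (13/17) = 128/13.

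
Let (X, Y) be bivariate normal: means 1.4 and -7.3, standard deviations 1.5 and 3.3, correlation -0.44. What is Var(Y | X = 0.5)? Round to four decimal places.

For a bivariate normal, Var(Y | X=x) = σ_Y²(1 − ρ²).
Var(Y | X=0.5) = (3.3)²·(1 − (-0.44)²) = 10.89·0.8064 = 8.7817.

8.7817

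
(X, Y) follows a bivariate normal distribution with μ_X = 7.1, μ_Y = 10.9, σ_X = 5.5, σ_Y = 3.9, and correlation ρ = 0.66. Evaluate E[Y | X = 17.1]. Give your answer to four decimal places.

15.5800

E[Y | X=x] = μ_Y + ρ(σ_Y/σ_X)(x − μ_X) for jointly normal variables.
E[Y | X=17.1] = 10.9 + (0.66)·(3.9/5.5)·(17.1 − (7.1)) = 10.9 + (0.468)·(10) = 15.5800.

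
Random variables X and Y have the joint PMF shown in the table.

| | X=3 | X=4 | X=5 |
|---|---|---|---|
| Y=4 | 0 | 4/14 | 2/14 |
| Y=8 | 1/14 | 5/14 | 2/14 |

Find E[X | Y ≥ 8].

33/8

P(Y ≥ 8) = 4/7.
Summing X·P(X=x,Y=y) over the conditioning event gives 33/14.
E[X | Y ≥ 8] = (33/14) / (4/7) = 33/8.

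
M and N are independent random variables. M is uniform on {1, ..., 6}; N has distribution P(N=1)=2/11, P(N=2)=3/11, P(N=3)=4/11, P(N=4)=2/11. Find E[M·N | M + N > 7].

P(M + N > 7) = 17/66.
Summing MN·P(x,y) over outcomes with M + N > 7 gives 48/11.
E[M·N | M + N > 7] = (48/11) / (17/66) = 288/17.

288/17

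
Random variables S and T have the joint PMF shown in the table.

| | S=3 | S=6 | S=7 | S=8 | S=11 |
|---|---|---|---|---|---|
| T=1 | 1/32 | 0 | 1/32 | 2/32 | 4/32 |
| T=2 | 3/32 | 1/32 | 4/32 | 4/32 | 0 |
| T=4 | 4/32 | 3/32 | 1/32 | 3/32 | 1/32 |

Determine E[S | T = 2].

25/4

P(T = 2) = 3/8.
Σ S·P over the event = 3·(3/32) + 6·(1/32) + 7·(4/32) + 8·(4/32) = 75/32.
E[S | T = 2] = (75/32) / (3/8) = 25/4.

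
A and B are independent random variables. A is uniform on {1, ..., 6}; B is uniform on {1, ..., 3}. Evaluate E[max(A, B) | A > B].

53/12

P(A > B) = 2/3.
Summing max(A,B)·P(x,y) over outcomes with A > B gives 53/18.
E[max(A, B) | A > B] = (53/18) / (2/3) = 53/12.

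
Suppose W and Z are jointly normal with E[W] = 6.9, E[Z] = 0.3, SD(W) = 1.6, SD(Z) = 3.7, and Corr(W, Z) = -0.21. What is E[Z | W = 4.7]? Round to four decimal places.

For a bivariate normal, E[Z | W=x] = μ_Z + ρ·(σ_Z/σ_W)·(x − μ_W).
E[Z | W=4.7] = 0.3 + (-0.21)·(3.7/1.6)·(4.7 − (6.9)) = 0.3 + (-0.48562)·(-2.2) = 1.3684.

1.3684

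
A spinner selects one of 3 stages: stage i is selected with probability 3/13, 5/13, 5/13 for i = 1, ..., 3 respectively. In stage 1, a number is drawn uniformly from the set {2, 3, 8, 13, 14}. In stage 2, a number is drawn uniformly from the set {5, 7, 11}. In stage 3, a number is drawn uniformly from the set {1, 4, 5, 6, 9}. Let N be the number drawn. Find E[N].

E[N | stage 1] = (2+3+8+13+14)/5 = 8.
E[N | stage 2] = (5+7+11)/3 = 23/3.
E[N | stage 3] = (1+4+5+6+9)/5 = 5.
By the law of total expectation,
E[N] = (3/13)·(8) + (5/13)·(23/3) + (5/13)·(5) = 262/39.

262/39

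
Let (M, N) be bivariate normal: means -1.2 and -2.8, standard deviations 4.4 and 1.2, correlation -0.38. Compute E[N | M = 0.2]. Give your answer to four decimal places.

-2.9451

The regression of N on M has slope ρ·σ_N/σ_M and passes through (μ_M, μ_N).
E[N | M=0.2] = -2.8 + (-0.38)·(1.2/4.4)·(0.2 − (-1.2)) = -2.8 + (-0.10364)·(1.4) = -2.9451.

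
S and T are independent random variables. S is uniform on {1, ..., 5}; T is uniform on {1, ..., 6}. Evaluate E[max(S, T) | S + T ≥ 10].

P(S + T ≥ 10) = 1/10.
Summing max(S,T)·P(x,y) over outcomes with S + T ≥ 10 gives 17/30.
E[max(S, T) | S + T ≥ 10] = (17/30) / (1/10) = 17/3.

17/3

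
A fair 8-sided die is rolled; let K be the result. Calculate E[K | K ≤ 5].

Given K ≤ 5, K is equally likely to be any of {1, 2, 3, 4, 5}.
E[K | K ≤ 5] = (1 + 2 + 3 + 4 + 5) / 5 = 3.

3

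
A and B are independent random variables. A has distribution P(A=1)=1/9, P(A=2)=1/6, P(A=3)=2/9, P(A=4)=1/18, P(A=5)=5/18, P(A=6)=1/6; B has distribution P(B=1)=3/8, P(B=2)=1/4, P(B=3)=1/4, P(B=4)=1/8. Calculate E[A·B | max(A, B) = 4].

148/17

P(max(A, B) = 4) = 17/144.
Summing AB·P(x,y) over outcomes with max(A, B) = 4 gives 37/36.
E[A·B | max(A, B) = 4] = (37/36) / (17/144) = 148/17.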